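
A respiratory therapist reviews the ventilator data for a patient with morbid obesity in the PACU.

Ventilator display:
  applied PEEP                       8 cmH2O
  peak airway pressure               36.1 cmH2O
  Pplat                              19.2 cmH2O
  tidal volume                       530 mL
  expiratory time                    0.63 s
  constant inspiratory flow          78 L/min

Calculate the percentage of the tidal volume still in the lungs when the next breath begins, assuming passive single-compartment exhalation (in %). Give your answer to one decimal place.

Flow: 78 L/min ÷ 60 = 1.3 L/s.
R = (PIP − Pplat)/V̇ = (36.1 − 19.2) / 1.3 = 16.9/1.3 = 13.0 cmH2O·s/L.
C = Vt/(Pplat − PEEP) = 530.0 / (19.2 − 8) = 530.0/11.2 = 47.321 mL/cmH2O.
τ = R × C = 13.0 × 0.04732 L/cmH2O = 0.6152 s.
Fraction remaining at end-expiration = e^(−Te/τ) = e^(−0.63/0.6152) = 0.3591 → 35.91%.

35.9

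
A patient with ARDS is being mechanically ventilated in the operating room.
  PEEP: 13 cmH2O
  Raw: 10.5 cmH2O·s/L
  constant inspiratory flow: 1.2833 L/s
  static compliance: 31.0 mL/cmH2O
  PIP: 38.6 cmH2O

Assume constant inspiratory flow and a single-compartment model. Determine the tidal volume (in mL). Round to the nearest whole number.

Equation of motion (constant flow): PIP = Vt/C + R·V̇ + PEEP.
Vt/C = PIP − R·V̇ − PEEP = 38.6 − 13.475 − 13 = 12.125 cmH2O.
Vt = C × 12.125 = 31.0 × 12.125 = 375.88 mL.

376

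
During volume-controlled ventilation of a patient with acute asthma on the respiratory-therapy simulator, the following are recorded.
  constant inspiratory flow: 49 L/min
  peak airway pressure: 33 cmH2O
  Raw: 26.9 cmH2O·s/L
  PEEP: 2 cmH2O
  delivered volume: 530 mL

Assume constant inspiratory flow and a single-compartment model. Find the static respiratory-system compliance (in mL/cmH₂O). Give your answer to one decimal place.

Flow: 49 L/min ÷ 60 = 0.8167 L/s.
Equation of motion (constant flow): PIP = Vt/C + R·V̇ + PEEP.
Vt/C = PIP − R·V̇ − PEEP = 33 − 26.9×0.8167 − 2 = 33 − 21.969 − 2 = 9.031 cmH2O.
C = Vt / 9.031 = 530 / 9.031 = 58.687 mL/cmH2O.

58.7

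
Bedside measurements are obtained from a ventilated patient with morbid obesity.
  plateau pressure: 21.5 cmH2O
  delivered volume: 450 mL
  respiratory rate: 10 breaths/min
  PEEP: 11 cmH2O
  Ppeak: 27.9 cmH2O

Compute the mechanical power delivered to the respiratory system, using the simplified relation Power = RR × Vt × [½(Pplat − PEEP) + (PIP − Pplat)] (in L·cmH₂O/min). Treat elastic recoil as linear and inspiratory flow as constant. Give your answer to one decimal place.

52.4

Per-breath work = Vt × [½(Pplat−PEEP) + (PIP−Pplat)] = 0.450 × [0.5×10.5 + 6.4] = 0.450 × 11.65 = 5.243 L·cmH2O.
Power = 10 × 5.243 = 52.43 L·cmH2O/min.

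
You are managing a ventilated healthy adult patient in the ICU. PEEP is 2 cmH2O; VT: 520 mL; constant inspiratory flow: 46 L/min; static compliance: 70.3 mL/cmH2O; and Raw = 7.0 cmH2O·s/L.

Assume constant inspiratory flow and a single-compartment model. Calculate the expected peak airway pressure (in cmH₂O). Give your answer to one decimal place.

Flow: 46 L/min ÷ 60 = 0.7667 L/s.
Equation of motion (constant flow): PIP = Vt/C + R·V̇ + PEEP.
PIP = 520/70.3 + 7.0×0.7667 + 2 = 7.397 + 5.367 + 2 = 14.764 cmH2O.

14.8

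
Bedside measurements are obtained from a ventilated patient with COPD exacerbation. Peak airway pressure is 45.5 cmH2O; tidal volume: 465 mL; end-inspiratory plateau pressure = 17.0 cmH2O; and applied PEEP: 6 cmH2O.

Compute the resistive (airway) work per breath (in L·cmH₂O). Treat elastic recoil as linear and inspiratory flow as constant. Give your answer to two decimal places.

13.25

With constant inspiratory flow the resistive pressure is constant at PIP − Pplat = 45.5 − 17.0 = 28.5 cmH2O, so resistive work = 28.5 × 0.465 = 13.253 L·cmH2O.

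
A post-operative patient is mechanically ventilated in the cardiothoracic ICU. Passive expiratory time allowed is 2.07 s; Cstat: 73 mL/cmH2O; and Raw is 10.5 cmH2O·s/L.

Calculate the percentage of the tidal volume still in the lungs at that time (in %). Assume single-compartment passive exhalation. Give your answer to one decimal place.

τ = R × C = 10.5 × 73 mL/cmH2O = 10.5 × 0.073 L/cmH2O = 0.7665 s.
Passive exhalation: V(t)/V₀ = e^(−t/τ) = e^(−2.07/0.7665) = 0.06717.
Fraction remaining = 0.06717 → 6.717%.

6.7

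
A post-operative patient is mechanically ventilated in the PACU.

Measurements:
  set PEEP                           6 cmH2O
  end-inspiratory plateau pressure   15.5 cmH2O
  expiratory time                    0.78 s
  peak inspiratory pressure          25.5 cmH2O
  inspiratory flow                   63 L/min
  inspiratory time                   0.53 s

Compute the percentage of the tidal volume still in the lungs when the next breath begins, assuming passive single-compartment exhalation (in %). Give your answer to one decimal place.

24.7

Flow: 63 L/min ÷ 60 = 1.05 L/s.
Vt = flow × Ti = 1.05 L/s × 0.53 s × 1000 mL/L = 556.5 mL.
R = (PIP − Pplat)/V̇ = (25.5 − 15.5) / 1.05 = 10.0/1.05 = 9.524 cmH2O·s/L.
C = Vt/(Pplat − PEEP) = 556.5 / (15.5 − 6) = 556.5/9.5 = 58.579 mL/cmH2O.
τ = R × C = 9.524 × 0.05858 L/cmH2O = 0.5579 s.
Fraction remaining at end-expiration = e^(−Te/τ) = e^(−0.78/0.5579) = 0.2471 → 24.71%.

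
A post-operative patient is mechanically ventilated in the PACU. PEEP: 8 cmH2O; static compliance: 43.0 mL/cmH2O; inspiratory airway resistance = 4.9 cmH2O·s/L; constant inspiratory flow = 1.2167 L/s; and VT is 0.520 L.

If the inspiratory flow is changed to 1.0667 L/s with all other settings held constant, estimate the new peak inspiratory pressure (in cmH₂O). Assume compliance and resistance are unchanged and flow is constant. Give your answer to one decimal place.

PIP = Vt/C + R·V̇ + PEEP (constant-flow equation of motion).
Only the resistive term changes: ΔPIP = R × ΔV̇ = 4.9 × (1.0667 − 1.2167) = 4.9 × -0.15 = -0.735 cmH2O.
Original PIP = 520/43.0 + 4.9×1.2167 + 8 = 26.055 cmH2O; new PIP = 26.055 + (-0.735) = 25.32 cmH2O.

25.3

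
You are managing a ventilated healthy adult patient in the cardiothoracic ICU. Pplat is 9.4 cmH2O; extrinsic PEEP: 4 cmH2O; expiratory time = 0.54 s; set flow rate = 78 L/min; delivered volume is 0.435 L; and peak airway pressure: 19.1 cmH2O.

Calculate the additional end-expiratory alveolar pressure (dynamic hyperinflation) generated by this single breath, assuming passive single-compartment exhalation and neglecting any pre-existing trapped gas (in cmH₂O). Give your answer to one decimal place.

2.2

Flow: 78 L/min ÷ 60 = 1.3 L/s.
R = (PIP − Pplat)/V̇ = (19.1 − 9.4) / 1.3 = 9.7/1.3 = 7.462 cmH2O·s/L.
C = Vt/(Pplat − PEEP) = 435.0 / (9.4 − 4) = 435.0/5.4 = 80.556 mL/cmH2O.
τ = R × C = 7.462 × 0.08056 L/cmH2O = 0.6011 s.
Fraction remaining = e^(−Te/τ) = e^(−0.54/0.6011) = 0.4072; trapped volume = 435.0 × 0.4072 = 177.13 mL.
Additional alveolar pressure from trapping ≈ V_trapped / C = 177.13 / 80.556 = 2.199 cmH2O.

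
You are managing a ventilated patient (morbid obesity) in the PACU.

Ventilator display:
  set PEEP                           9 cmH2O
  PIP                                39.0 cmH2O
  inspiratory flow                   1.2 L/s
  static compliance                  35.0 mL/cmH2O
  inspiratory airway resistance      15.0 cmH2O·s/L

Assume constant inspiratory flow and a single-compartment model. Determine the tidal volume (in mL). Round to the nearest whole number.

420

Equation of motion (constant flow): PIP = Vt/C + R·V̇ + PEEP.
Vt/C = PIP − R·V̇ − PEEP = 39.0 − 18.0 − 9 = 12.0 cmH2O.
Vt = C × 12.0 = 35.0 × 12.0 = 420.0 mL.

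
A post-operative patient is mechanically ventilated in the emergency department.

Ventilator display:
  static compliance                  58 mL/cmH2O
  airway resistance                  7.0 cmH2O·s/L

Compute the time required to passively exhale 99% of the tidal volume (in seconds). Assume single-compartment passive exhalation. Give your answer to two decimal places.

1.87

τ = R × C = 7.0 × 58 mL/cmH2O = 7.0 × 0.058 L/cmH2O = 0.406 s.
Exhaled fraction f = 1 − e^(−t/τ) → t = −τ·ln(1 − f) = −0.406·ln(0.01) = 1.87 s.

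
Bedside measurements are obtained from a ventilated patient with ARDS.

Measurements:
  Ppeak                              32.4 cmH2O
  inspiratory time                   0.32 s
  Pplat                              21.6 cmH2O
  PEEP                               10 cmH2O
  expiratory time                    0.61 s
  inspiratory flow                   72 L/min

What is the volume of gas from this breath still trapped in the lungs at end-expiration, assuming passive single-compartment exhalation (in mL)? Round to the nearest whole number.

Flow: 72 L/min ÷ 60 = 1.2 L/s.
Vt = flow × Ti = 1.2 L/s × 0.32 s × 1000 mL/L = 384.0 mL.
R = (PIP − Pplat)/V̇ = (32.4 − 21.6) / 1.2 = 10.8/1.2 = 9.0 cmH2O·s/L.
C = Vt/(Pplat − PEEP) = 384.0 / (21.6 − 10) = 384.0/11.6 = 33.103 mL/cmH2O.
τ = R × C = 9.0 × 0.0331 L/cmH2O = 0.2979 s.
Fraction remaining = e^(−Te/τ) = e^(−0.61/0.2979) = 0.129.
Trapped volume = 384.0 × 0.129 = 49.536 mL.

50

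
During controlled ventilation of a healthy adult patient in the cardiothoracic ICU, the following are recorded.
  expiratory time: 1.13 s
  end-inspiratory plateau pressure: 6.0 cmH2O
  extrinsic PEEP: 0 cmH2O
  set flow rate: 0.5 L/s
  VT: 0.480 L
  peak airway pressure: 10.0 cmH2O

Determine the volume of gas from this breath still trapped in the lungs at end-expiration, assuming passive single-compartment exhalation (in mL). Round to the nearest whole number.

R = (PIP − Pplat)/V̇ = (10.0 − 6.0) / 0.5 = 4.0/0.5 = 8.0 cmH2O·s/L.
C = Vt/(Pplat − PEEP) = 480.0 / (6.0 − 0) = 480.0/6.0 = 80.0 mL/cmH2O.
τ = R × C = 8.0 × 0.08 L/cmH2O = 0.64 s.
Fraction remaining = e^(−Te/τ) = e^(−1.13/0.64) = 0.1711.
Trapped volume = 480.0 × 0.1711 = 82.128 mL.

82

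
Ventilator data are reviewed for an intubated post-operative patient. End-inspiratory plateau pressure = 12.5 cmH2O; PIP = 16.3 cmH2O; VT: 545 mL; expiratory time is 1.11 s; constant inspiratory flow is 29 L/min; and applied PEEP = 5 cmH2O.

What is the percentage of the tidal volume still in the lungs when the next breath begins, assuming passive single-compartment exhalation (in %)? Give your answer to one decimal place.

Flow: 29 L/min ÷ 60 = 0.4833 L/s.
R = (PIP − Pplat)/V̇ = (16.3 − 12.5) / 0.4833 = 3.8/0.4833 = 7.863 cmH2O·s/L.
C = Vt/(Pplat − PEEP) = 545.0 / (12.5 − 5) = 545.0/7.5 = 72.667 mL/cmH2O.
τ = R × C = 7.863 × 0.07267 L/cmH2O = 0.5714 s.
Fraction remaining at end-expiration = e^(−Te/τ) = e^(−1.11/0.5714) = 0.1433 → 14.33%.

14.3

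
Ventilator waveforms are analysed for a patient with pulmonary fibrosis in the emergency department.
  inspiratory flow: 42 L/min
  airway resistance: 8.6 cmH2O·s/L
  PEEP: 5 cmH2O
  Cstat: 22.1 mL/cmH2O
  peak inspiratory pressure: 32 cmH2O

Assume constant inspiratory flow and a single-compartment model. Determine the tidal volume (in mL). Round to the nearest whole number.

Flow: 42 L/min ÷ 60 = 0.7 L/s.
Equation of motion (constant flow): PIP = Vt/C + R·V̇ + PEEP.
Vt/C = PIP − R·V̇ − PEEP = 32 − 6.02 − 5 = 20.98 cmH2O.
Vt = C × 20.98 = 22.1 × 20.98 = 463.66 mL.

464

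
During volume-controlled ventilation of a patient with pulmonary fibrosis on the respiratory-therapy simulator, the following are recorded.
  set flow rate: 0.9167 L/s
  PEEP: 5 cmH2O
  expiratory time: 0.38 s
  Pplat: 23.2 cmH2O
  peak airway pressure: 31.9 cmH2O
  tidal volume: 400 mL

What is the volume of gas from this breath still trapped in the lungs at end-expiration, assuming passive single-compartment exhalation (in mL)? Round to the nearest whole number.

65

R = (PIP − Pplat)/V̇ = (31.9 − 23.2) / 0.9167 = 8.7/0.9167 = 9.491 cmH2O·s/L.
C = Vt/(Pplat − PEEP) = 400.0 / (23.2 − 5) = 400.0/18.2 = 21.978 mL/cmH2O.
τ = R × C = 9.491 × 0.02198 L/cmH2O = 0.2086 s.
Fraction remaining = e^(−Te/τ) = e^(−0.38/0.2086) = 0.1618.
Trapped volume = 400.0 × 0.1618 = 64.72 mL.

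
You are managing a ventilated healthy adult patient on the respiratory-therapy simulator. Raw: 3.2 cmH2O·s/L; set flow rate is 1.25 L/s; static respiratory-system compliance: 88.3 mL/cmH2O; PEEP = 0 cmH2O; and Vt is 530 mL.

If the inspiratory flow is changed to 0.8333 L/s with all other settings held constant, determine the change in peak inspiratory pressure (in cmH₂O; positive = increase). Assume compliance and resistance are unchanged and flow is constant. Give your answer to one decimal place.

PIP = Vt/C + R·V̇ + PEEP (constant-flow equation of motion).
Only the resistive term changes: ΔPIP = R × ΔV̇ = 3.2 × (0.8333 − 1.25) = 3.2 × -0.4167 = -1.333 cmH2O.

-1.3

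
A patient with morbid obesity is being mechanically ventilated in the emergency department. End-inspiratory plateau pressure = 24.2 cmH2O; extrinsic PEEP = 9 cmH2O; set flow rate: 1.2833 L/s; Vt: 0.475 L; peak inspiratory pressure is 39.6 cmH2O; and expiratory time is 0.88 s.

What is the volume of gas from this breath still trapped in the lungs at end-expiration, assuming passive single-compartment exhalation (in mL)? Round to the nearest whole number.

R = (PIP − Pplat)/V̇ = (39.6 − 24.2) / 1.2833 = 15.4/1.2833 = 12.0 cmH2O·s/L.
C = Vt/(Pplat − PEEP) = 475.0 / (24.2 − 9) = 475.0/15.2 = 31.25 mL/cmH2O.
τ = R × C = 12.0 × 0.03125 L/cmH2O = 0.375 s.
Fraction remaining = e^(−Te/τ) = e^(−0.88/0.375) = 0.09569.
Trapped volume = 475.0 × 0.09569 = 45.453 mL.

45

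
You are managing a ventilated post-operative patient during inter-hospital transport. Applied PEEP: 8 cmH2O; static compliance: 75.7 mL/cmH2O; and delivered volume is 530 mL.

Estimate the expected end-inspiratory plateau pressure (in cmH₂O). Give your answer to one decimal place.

Pplat = PEEP + Vt / Cstat = 8 + 530 / 75.7 = 8 + 7.001 = 15.001 cmH2O.

15.0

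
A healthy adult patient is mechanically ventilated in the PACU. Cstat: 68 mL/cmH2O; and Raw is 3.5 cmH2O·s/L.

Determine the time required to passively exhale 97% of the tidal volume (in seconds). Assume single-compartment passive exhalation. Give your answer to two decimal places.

0.83

τ = R × C = 3.5 × 68 mL/cmH2O = 3.5 × 0.068 L/cmH2O = 0.238 s.
Exhaled fraction f = 1 − e^(−t/τ) → t = −τ·ln(1 − f) = −0.238·ln(0.03) = 0.8346 s.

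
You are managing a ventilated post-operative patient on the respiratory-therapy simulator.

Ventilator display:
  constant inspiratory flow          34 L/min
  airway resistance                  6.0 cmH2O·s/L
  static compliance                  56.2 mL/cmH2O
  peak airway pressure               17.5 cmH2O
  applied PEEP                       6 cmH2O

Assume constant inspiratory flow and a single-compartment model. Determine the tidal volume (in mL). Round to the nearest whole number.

455

Flow: 34 L/min ÷ 60 = 0.5667 L/s.
Equation of motion (constant flow): PIP = Vt/C + R·V̇ + PEEP.
Vt/C = PIP − R·V̇ − PEEP = 17.5 − 3.4 − 6 = 8.1 cmH2O.
Vt = C × 8.1 = 56.2 × 8.1 = 455.22 mL.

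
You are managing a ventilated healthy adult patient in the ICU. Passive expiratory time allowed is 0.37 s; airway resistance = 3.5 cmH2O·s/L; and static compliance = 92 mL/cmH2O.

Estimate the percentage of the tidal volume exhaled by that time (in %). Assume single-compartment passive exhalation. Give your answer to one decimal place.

68.3

τ = R × C = 3.5 × 92 mL/cmH2O = 3.5 × 0.092 L/cmH2O = 0.322 s.
Passive exhalation: V(t)/V₀ = e^(−t/τ) = e^(−0.37/0.322) = 0.3169.
Fraction exhaled = 1 − 0.3169 = 0.6831 → 68.31%.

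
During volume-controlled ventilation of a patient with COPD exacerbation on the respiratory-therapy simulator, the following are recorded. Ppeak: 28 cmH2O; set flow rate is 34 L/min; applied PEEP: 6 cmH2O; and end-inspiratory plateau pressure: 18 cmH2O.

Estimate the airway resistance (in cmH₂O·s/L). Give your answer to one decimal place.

Flow: 34 L/min ÷ 60 = 0.5667 L/s.
Raw = (PIP − Pplat) / flow = (28 − 18) / 0.5667 = 10.0 / 0.5667 = 17.646 cmH2O·s/L.

17.6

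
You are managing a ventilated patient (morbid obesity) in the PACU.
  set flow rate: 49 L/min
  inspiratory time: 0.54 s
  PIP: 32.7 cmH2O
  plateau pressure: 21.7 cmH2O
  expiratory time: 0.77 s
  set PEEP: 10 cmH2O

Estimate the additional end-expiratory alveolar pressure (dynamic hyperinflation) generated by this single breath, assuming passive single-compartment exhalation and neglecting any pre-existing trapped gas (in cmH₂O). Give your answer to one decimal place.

Flow: 49 L/min ÷ 60 = 0.8167 L/s.
Vt = flow × Ti = 0.8167 L/s × 0.54 s × 1000 mL/L = 441.02 mL.
R = (PIP − Pplat)/V̇ = (32.7 − 21.7) / 0.8167 = 11.0/0.8167 = 13.469 cmH2O·s/L.
C = Vt/(Pplat − PEEP) = 441.02 / (21.7 − 10) = 441.02/11.7 = 37.694 mL/cmH2O.
τ = R × C = 13.469 × 0.03769 L/cmH2O = 0.5076 s.
Fraction remaining = e^(−Te/τ) = e^(−0.77/0.5076) = 0.2194; trapped volume = 441.02 × 0.2194 = 96.76 mL.
Additional alveolar pressure from trapping ≈ V_trapped / C = 96.76 / 37.694 = 2.567 cmH2O.

2.6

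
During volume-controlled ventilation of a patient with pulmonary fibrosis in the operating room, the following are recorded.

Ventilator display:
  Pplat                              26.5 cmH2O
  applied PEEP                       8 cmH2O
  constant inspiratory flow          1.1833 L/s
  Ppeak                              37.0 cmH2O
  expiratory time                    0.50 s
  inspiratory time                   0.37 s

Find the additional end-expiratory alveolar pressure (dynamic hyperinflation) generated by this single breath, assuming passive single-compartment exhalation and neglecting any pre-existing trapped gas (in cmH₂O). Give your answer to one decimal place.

Vt = flow × Ti = 1.1833 L/s × 0.37 s × 1000 mL/L = 437.82 mL.
R = (PIP − Pplat)/V̇ = (37.0 − 26.5) / 1.1833 = 10.5/1.1833 = 8.873 cmH2O·s/L.
C = Vt/(Pplat − PEEP) = 437.82 / (26.5 − 8) = 437.82/18.5 = 23.666 mL/cmH2O.
τ = R × C = 8.873 × 0.02367 L/cmH2O = 0.21 s.
Fraction remaining = e^(−Te/τ) = e^(−0.50/0.21) = 0.09246; trapped volume = 437.82 × 0.09246 = 40.481 mL.
Additional alveolar pressure from trapping ≈ V_trapped / C = 40.481 / 23.666 = 1.711 cmH2O.

1.7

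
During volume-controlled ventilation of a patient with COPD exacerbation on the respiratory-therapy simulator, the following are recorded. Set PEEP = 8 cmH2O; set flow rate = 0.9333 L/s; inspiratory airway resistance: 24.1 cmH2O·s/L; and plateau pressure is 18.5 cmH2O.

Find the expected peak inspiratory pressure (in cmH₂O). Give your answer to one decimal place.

PIP = Pplat + Raw × flow = 18.5 + 24.1 × 0.9333 = 18.5 + 22.493 = 40.993 cmH2O.

41.0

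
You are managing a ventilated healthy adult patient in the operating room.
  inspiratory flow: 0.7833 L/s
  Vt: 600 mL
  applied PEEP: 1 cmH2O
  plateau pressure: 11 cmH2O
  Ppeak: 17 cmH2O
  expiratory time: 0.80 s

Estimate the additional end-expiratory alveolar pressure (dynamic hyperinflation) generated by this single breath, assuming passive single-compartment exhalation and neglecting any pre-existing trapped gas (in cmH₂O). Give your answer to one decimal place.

1.8

R = (PIP − Pplat)/V̇ = (17 − 11) / 0.7833 = 6.0/0.7833 = 7.66 cmH2O·s/L.
C = Vt/(Pplat − PEEP) = 600.0 / (11 − 1) = 600.0/10.0 = 60.0 mL/cmH2O.
τ = R × C = 7.66 × 0.06 L/cmH2O = 0.4596 s.
Fraction remaining = e^(−Te/τ) = e^(−0.80/0.4596) = 0.1754; trapped volume = 600.0 × 0.1754 = 105.24 mL.
Additional alveolar pressure from trapping ≈ V_trapped / C = 105.24 / 60.0 = 1.754 cmH2O.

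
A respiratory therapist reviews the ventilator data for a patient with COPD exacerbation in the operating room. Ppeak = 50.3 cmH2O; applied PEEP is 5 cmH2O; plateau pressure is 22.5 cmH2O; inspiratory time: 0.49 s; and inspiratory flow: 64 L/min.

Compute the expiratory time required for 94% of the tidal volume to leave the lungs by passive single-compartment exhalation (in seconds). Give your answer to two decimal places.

Flow: 64 L/min ÷ 60 = 1.0667 L/s.
Vt = flow × Ti = 1.0667 L/s × 0.49 s × 1000 mL/L = 522.68 mL.
R = (PIP − Pplat)/V̇ = (50.3 − 22.5) / 1.0667 = 27.8/1.0667 = 26.062 cmH2O·s/L.
C = Vt/(Pplat − PEEP) = 522.68 / (22.5 − 5) = 522.68/17.5 = 29.867 mL/cmH2O.
τ = R × C = 26.062 × 0.02987 L/cmH2O = 0.7785 s.
t = −τ·ln(1 − 0.94) = −0.7785·ln(0.06) = 2.19 s.

2.19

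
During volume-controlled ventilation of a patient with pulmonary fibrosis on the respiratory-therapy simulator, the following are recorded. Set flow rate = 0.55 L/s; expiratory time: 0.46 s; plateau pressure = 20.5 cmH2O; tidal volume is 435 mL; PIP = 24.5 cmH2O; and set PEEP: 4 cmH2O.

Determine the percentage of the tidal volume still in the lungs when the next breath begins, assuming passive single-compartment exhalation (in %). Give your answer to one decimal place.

R = (PIP − Pplat)/V̇ = (24.5 − 20.5) / 0.55 = 4.0/0.55 = 7.273 cmH2O·s/L.
C = Vt/(Pplat − PEEP) = 435.0 / (20.5 − 4) = 435.0/16.5 = 26.364 mL/cmH2O.
τ = R × C = 7.273 × 0.02636 L/cmH2O = 0.1917 s.
Fraction remaining at end-expiration = e^(−Te/τ) = e^(−0.46/0.1917) = 0.09076 → 9.076%.

9.1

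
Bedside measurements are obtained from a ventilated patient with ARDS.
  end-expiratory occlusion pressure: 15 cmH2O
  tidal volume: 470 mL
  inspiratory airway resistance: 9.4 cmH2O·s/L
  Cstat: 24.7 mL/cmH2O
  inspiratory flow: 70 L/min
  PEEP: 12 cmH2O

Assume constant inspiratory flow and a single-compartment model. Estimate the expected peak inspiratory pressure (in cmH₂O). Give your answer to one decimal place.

45.0

Flow: 70 L/min ÷ 60 = 1.1667 L/s.
Total PEEP = 15 cmH2O (set 12 + intrinsic 3); this is the baseline alveolar pressure.
Equation of motion (constant flow): PIP = Vt/C + R·V̇ + PEEP.
PIP = 470/24.7 + 9.4×1.1667 + 15 = 19.028 + 10.967 + 15 = 44.995 cmH2O.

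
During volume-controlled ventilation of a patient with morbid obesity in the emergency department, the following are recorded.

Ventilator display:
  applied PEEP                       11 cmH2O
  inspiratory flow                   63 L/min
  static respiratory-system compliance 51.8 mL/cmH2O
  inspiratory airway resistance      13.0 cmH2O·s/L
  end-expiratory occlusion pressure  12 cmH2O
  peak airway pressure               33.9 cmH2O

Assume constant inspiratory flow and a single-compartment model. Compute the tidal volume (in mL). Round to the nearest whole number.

427

Flow: 63 L/min ÷ 60 = 1.05 L/s.
Total PEEP = 12 cmH2O (set 11 + intrinsic 1); this is the baseline alveolar pressure.
Equation of motion (constant flow): PIP = Vt/C + R·V̇ + PEEP.
Vt/C = PIP − R·V̇ − PEEP = 33.9 − 13.65 − 12 = 8.25 cmH2O.
Vt = C × 8.25 = 51.8 × 8.25 = 427.35 mL.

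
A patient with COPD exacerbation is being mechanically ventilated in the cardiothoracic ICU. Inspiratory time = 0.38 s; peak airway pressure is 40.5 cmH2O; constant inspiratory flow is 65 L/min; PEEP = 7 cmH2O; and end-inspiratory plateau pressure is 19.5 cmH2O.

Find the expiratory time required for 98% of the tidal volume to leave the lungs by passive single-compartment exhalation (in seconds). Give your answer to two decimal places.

2.50

Flow: 65 L/min ÷ 60 = 1.0833 L/s.
Vt = flow × Ti = 1.0833 L/s × 0.38 s × 1000 mL/L = 411.65 mL.
R = (PIP − Pplat)/V̇ = (40.5 − 19.5) / 1.0833 = 21.0/1.0833 = 19.385 cmH2O·s/L.
C = Vt/(Pplat − PEEP) = 411.65 / (19.5 − 7) = 411.65/12.5 = 32.932 mL/cmH2O.
τ = R × C = 19.385 × 0.03293 L/cmH2O = 0.6383 s.
t = −τ·ln(1 − 0.98) = −0.6383·ln(0.02) = 2.497 s.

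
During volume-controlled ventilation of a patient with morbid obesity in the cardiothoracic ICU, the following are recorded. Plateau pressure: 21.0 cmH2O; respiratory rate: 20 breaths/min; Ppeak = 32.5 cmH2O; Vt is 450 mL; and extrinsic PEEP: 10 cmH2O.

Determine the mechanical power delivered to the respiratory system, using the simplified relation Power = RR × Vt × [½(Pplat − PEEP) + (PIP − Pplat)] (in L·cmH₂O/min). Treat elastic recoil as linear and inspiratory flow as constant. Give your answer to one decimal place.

153.0

Per-breath work = Vt × [½(Pplat−PEEP) + (PIP−Pplat)] = 0.450 × [0.5×11.0 + 11.5] = 0.450 × 17.0 = 7.65 L·cmH2O.
Power = 20 × 7.65 = 153.0 L·cmH2O/min.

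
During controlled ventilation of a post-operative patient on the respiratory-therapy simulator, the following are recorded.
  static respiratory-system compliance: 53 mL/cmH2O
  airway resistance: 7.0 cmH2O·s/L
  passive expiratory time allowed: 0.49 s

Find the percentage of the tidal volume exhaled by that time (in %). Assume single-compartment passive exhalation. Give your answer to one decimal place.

τ = R × C = 7.0 × 53 mL/cmH2O = 7.0 × 0.053 L/cmH2O = 0.371 s.
Passive exhalation: V(t)/V₀ = e^(−t/τ) = e^(−0.49/0.371) = 0.2669.
Fraction exhaled = 1 − 0.2669 = 0.7331 → 73.31%.

73.3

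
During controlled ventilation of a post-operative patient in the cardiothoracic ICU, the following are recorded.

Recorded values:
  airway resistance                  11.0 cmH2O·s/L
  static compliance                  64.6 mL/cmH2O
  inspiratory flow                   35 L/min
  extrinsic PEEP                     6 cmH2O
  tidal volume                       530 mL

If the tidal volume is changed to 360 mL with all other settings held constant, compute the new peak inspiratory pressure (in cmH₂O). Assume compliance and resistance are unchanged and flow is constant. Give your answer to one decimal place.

18.0

Flow: 35 L/min ÷ 60 = 0.5833 L/s.
PIP = Vt/C + R·V̇ + PEEP (constant-flow equation of motion).
Only the elastic term changes: ΔPIP = ΔVt / C = (360 − 530) / 64.6 = -2.632 cmH2O.
Original PIP = 530/64.6 + 11.0×0.5833 + 6 = 20.621 cmH2O; new PIP = 20.621 + (-2.632) = 17.989 cmH2O.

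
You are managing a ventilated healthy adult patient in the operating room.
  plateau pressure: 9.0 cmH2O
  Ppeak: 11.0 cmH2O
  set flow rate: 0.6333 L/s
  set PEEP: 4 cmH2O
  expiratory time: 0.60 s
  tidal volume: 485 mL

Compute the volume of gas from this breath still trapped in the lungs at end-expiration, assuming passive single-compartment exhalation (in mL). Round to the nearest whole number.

68

R = (PIP − Pplat)/V̇ = (11.0 − 9.0) / 0.6333 = 2.0/0.6333 = 3.158 cmH2O·s/L.
C = Vt/(Pplat − PEEP) = 485.0 / (9.0 − 4) = 485.0/5.0 = 97.0 mL/cmH2O.
τ = R × C = 3.158 × 0.097 L/cmH2O = 0.3063 s.
Fraction remaining = e^(−Te/τ) = e^(−0.60/0.3063) = 0.141.
Trapped volume = 485.0 × 0.141 = 68.385 mL.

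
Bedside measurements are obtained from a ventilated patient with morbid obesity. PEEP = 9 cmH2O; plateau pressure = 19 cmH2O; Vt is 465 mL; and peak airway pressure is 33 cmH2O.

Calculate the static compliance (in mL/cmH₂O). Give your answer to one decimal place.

46.5

Cstat = Vt / (Pplat − PEEP) = 465 / (19 − 9) = 465 / 10.0 = 46.5 mL/cmH2O.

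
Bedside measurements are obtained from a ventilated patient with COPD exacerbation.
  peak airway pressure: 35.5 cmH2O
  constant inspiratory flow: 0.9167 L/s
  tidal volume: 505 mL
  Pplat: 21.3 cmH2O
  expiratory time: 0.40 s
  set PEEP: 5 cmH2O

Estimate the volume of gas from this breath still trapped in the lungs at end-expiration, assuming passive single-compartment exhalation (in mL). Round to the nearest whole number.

R = (PIP − Pplat)/V̇ = (35.5 − 21.3) / 0.9167 = 14.2/0.9167 = 15.49 cmH2O·s/L.
C = Vt/(Pplat − PEEP) = 505.0 / (21.3 − 5) = 505.0/16.3 = 30.982 mL/cmH2O.
τ = R × C = 15.49 × 0.03098 L/cmH2O = 0.4799 s.
Fraction remaining = e^(−Te/τ) = e^(−0.40/0.4799) = 0.4345.
Trapped volume = 505.0 × 0.4345 = 219.42 mL.

219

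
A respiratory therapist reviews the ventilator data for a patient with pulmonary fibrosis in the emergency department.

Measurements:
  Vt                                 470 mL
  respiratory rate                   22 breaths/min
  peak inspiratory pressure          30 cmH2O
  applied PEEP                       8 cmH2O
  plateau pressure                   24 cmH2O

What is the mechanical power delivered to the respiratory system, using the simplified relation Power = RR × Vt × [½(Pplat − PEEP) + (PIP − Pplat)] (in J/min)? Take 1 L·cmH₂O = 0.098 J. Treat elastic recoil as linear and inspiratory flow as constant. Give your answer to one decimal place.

14.2

Per-breath work = Vt × [½(Pplat−PEEP) + (PIP−Pplat)] = 0.470 × [0.5×16.0 + 6.0] = 0.470 × 14.0 = 6.58 L·cmH2O.
Power = 22 × 6.58 = 144.76 L·cmH2O/min.
× 0.098 J/(L·cmH2O) → 14.186 J/min.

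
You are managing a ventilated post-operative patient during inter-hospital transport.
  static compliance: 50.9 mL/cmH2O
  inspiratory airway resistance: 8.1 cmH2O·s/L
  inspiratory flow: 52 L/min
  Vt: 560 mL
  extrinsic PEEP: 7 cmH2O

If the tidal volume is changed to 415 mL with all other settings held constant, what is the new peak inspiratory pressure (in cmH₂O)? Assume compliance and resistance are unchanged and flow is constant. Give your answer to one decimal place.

22.2

Flow: 52 L/min ÷ 60 = 0.8667 L/s.
PIP = Vt/C + R·V̇ + PEEP (constant-flow equation of motion).
Only the elastic term changes: ΔPIP = ΔVt / C = (415 − 560) / 50.9 = -2.849 cmH2O.
Original PIP = 560/50.9 + 8.1×0.8667 + 7 = 25.022 cmH2O; new PIP = 25.022 + (-2.849) = 22.173 cmH2O.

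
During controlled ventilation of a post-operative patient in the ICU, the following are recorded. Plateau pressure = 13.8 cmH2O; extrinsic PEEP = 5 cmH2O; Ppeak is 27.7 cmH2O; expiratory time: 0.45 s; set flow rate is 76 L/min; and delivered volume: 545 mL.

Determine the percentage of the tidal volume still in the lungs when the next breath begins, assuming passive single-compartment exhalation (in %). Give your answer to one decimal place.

Flow: 76 L/min ÷ 60 = 1.2667 L/s.
R = (PIP − Pplat)/V̇ = (27.7 − 13.8) / 1.2667 = 13.9/1.2667 = 10.973 cmH2O·s/L.
C = Vt/(Pplat − PEEP) = 545.0 / (13.8 − 5) = 545.0/8.8 = 61.932 mL/cmH2O.
τ = R × C = 10.973 × 0.06193 L/cmH2O = 0.6796 s.
Fraction remaining at end-expiration = e^(−Te/τ) = e^(−0.45/0.6796) = 0.5157 → 51.57%.

51.6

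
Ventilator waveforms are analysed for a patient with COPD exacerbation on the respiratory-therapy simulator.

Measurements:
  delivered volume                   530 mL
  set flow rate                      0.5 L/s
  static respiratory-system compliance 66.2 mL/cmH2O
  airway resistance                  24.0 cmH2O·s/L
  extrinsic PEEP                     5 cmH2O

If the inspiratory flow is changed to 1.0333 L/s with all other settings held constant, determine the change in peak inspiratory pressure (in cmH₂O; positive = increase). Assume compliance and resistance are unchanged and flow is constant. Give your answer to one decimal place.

12.8

PIP = Vt/C + R·V̇ + PEEP (constant-flow equation of motion).
Only the resistive term changes: ΔPIP = R × ΔV̇ = 24.0 × (1.0333 − 0.5) = 24.0 × 0.5333 = 12.799 cmH2O.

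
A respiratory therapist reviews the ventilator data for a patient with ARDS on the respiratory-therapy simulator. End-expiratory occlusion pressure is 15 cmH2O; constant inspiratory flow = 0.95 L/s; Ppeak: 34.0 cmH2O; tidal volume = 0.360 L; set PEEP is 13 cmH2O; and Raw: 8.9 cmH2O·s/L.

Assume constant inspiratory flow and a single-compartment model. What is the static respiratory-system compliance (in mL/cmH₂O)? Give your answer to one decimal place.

Total PEEP = 15 cmH2O (set 13 + intrinsic 2); this is the baseline alveolar pressure.
Equation of motion (constant flow): PIP = Vt/C + R·V̇ + PEEP.
Vt/C = PIP − R·V̇ − PEEP = 34.0 − 8.9×0.95 − 15 = 34.0 − 8.455 − 15 = 10.545 cmH2O.
C = Vt / 10.545 = 360 / 10.545 = 34.139 mL/cmH2O.

34.1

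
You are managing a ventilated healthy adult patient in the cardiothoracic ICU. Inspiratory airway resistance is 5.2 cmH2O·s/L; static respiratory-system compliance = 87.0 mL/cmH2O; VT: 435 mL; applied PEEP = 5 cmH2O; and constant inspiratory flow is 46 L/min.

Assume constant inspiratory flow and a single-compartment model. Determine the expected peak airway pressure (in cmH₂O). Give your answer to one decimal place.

14.0

Flow: 46 L/min ÷ 60 = 0.7667 L/s.
Equation of motion (constant flow): PIP = Vt/C + R·V̇ + PEEP.
PIP = 435/87.0 + 5.2×0.7667 + 5 = 5.0 + 3.987 + 5 = 13.987 cmH2O.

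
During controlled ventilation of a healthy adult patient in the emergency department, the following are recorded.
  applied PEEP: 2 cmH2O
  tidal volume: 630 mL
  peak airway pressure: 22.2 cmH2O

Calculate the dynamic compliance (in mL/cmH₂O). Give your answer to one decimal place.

Dynamic compliance = Vt / (PIP − PEEP) = 630 / (22.2 − 2) = 630 / 20.2 = 31.188 mL/cmH2O.

31.2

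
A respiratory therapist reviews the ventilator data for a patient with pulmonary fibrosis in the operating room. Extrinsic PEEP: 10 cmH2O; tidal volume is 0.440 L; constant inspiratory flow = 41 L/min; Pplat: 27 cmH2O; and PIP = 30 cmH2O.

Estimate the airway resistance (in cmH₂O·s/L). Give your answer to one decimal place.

Flow: 41 L/min ÷ 60 = 0.6833 L/s.
Raw = (PIP − Pplat) / flow = (30 − 27) / 0.6833 = 3.0 / 0.6833 = 4.39 cmH2O·s/L.

4.4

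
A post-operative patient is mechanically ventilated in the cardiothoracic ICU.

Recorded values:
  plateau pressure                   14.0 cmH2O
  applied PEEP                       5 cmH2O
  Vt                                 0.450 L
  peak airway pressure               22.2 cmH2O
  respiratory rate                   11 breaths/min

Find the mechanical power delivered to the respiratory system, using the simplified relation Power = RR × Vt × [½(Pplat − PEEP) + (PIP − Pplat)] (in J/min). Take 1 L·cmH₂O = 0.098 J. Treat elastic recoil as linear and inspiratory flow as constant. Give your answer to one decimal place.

Per-breath work = Vt × [½(Pplat−PEEP) + (PIP−Pplat)] = 0.450 × [0.5×9.0 + 8.2] = 0.450 × 12.7 = 5.715 L·cmH2O.
Power = 11 × 5.715 = 62.865 L·cmH2O/min.
× 0.098 J/(L·cmH2O) → 6.161 J/min.

6.2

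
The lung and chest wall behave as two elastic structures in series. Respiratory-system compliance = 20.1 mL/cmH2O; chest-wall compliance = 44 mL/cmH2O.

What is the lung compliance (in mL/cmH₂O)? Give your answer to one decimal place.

1/CL = 1/Crs − 1/Ccw.
1/CL = 1/20.1 − 1/44 = 0.02702.
CL = 37.01 mL/cmH2O.

37.0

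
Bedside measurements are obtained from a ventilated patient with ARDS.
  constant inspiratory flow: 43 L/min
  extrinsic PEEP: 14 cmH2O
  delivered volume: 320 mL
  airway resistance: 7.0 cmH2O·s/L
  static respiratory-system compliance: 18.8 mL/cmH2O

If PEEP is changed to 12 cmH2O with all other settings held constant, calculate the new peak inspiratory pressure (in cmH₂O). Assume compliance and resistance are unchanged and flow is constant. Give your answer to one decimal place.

Flow: 43 L/min ÷ 60 = 0.7167 L/s.
PIP = Vt/C + R·V̇ + PEEP (constant-flow equation of motion).
Only the baseline term changes: ΔPIP = ΔPEEP = 12 − 14 = -2.0 cmH2O.
Original PIP = 320/18.8 + 7.0×0.7167 + 14 = 36.038 cmH2O; new PIP = 36.038 + (-2.0) = 34.038 cmH2O.

34.0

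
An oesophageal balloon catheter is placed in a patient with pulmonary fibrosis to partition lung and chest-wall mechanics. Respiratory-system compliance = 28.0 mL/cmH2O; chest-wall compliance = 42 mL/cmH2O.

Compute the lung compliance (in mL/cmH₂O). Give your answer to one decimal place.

84.0

1/CL = 1/Crs − 1/Ccw.
1/CL = 1/28.0 − 1/42 = 0.0119.
CL = 84.034 mL/cmH2O.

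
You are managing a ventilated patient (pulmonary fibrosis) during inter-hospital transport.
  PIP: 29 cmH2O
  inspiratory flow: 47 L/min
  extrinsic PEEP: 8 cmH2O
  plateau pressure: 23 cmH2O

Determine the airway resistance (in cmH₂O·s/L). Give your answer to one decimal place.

7.7

Flow: 47 L/min ÷ 60 = 0.7833 L/s.
Raw = (PIP − Pplat) / flow = (29 − 23) / 0.7833 = 6.0 / 0.7833 = 7.66 cmH2O·s/L.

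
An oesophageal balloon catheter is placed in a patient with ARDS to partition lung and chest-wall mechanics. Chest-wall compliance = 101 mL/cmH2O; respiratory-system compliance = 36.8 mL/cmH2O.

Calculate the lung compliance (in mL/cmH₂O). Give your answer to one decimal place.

1/CL = 1/Crs − 1/Ccw.
1/CL = 1/36.8 − 1/101 = 0.01727.
CL = 57.904 mL/cmH2O.

57.9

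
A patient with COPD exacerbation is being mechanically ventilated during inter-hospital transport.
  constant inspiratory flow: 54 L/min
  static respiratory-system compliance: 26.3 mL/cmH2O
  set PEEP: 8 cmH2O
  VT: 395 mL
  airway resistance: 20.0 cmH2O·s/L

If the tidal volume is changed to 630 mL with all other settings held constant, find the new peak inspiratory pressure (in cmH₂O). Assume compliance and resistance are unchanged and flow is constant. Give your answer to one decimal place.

Flow: 54 L/min ÷ 60 = 0.9 L/s.
PIP = Vt/C + R·V̇ + PEEP (constant-flow equation of motion).
Only the elastic term changes: ΔPIP = ΔVt / C = (630 − 395) / 26.3 = 8.935 cmH2O.
Original PIP = 395/26.3 + 20.0×0.9 + 8 = 41.019 cmH2O; new PIP = 41.019 + (8.935) = 49.954 cmH2O.

50.0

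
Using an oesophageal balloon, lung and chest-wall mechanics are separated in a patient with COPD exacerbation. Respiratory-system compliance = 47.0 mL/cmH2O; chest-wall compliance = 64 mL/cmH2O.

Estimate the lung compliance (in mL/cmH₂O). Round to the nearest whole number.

177

1/CL = 1/Crs − 1/Ccw.
1/CL = 1/47.0 − 1/64 = 0.005652.
CL = 176.93 mL/cmH2O.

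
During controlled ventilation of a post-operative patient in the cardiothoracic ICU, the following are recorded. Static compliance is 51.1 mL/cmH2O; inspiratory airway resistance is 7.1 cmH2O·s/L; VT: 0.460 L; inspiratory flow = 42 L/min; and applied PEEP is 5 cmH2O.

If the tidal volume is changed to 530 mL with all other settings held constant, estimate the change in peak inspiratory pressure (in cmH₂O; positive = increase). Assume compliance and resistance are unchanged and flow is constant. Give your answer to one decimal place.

1.4

PIP = Vt/C + R·V̇ + PEEP (constant-flow equation of motion).
Only the elastic term changes: ΔPIP = ΔVt / C = (530 − 460) / 51.1 = 1.37 cmH2O.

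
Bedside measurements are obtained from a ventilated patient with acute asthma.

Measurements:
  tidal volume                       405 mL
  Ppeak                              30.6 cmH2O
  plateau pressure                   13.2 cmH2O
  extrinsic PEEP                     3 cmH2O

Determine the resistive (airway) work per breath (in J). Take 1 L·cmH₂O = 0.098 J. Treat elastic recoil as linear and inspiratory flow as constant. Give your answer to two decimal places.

With constant inspiratory flow the resistive pressure is constant at PIP − Pplat = 30.6 − 13.2 = 17.4 cmH2O, so resistive work = 17.4 × 0.405 = 7.047 L·cmH2O.
× 0.098 J/(L·cmH2O) → 0.6906 J.

0.69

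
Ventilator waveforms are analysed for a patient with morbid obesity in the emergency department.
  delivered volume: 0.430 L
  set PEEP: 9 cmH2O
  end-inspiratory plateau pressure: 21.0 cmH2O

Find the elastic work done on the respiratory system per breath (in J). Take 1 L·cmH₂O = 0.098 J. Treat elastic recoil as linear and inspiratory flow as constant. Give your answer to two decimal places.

0.25

Elastic work ≈ ½ × (Pplat − PEEP) × Vt = 0.5 × (21.0 − 9) × 0.430 L = 0.5 × 12.0 × 0.430 = 2.58 L·cmH2O.
× 0.098 J/(L·cmH2O) → 0.2528 J.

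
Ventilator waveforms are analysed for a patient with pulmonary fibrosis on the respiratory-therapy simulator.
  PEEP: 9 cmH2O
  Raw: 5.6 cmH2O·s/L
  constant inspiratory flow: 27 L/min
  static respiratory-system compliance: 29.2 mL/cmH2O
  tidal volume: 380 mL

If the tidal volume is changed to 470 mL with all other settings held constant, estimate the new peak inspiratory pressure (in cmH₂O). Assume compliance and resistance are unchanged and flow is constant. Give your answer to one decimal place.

Flow: 27 L/min ÷ 60 = 0.45 L/s.
PIP = Vt/C + R·V̇ + PEEP (constant-flow equation of motion).
Only the elastic term changes: ΔPIP = ΔVt / C = (470 − 380) / 29.2 = 3.082 cmH2O.
Original PIP = 380/29.2 + 5.6×0.45 + 9 = 24.534 cmH2O; new PIP = 24.534 + (3.082) = 27.616 cmH2O.

27.6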